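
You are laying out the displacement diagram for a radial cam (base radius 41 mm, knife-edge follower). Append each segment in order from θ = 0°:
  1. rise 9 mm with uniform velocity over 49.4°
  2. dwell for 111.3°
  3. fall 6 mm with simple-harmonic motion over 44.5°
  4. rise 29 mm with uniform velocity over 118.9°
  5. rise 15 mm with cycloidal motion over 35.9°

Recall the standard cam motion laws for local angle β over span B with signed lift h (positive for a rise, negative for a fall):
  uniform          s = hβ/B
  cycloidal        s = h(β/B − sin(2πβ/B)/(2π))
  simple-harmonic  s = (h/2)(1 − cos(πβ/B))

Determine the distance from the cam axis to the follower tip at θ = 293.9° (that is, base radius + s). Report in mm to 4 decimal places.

seg 1 [0°–49.4°] uniform, h=9: full span → s += 9 → s = 9.0000
seg 2 [49.4°–160.7°] dwell: s stays 9.0000
seg 3 [160.7°–205.2°] simple-harmonic, h=-6: full span → s += -6 → s = 3.0000
seg 4 [205.2°–324.1°] uniform, h=29: θ=293.9° here. β=88.7, B=118.9. 29·88.7/118.9 = 21.6341 → s = 24.6341
radial distance = base radius + s = 41 + 24.6341 = 65.6341

65.6341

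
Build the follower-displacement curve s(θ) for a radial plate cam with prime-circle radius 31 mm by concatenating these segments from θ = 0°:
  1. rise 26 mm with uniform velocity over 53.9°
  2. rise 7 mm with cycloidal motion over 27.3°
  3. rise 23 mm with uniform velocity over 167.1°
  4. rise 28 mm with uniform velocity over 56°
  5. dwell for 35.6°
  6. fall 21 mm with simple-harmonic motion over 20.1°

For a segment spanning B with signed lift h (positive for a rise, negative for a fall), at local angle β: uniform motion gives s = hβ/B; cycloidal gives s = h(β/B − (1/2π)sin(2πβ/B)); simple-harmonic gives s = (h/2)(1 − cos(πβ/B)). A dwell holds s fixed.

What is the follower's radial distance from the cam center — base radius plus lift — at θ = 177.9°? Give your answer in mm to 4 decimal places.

seg 1 [0°–53.9°] uniform, h=26: full span → s += 26 → s = 26.0000
seg 2 [53.9°–81.2°] cycloidal, h=7: full span → s += 7 → s = 33.0000
seg 3 [81.2°–248.3°] uniform, h=23: θ=177.9° here. β=96.7, B=167.1. 23·96.7/167.1 = 13.3100 → s = 46.3100
radial distance = base radius + s = 31 + 46.3100 = 77.3100

77.3100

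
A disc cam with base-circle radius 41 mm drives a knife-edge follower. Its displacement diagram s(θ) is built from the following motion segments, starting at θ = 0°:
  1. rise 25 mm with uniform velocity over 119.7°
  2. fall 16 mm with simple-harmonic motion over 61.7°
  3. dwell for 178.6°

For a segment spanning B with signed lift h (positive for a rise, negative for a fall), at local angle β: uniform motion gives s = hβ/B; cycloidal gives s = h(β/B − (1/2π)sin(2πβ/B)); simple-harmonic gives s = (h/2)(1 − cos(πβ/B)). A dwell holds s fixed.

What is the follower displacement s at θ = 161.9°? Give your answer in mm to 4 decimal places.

seg 1 [0°–119.7°] uniform, h=25: full span → s += 25 → s = 25.0000
seg 2 [119.7°–181.4°] simple-harmonic, h=-16: θ=161.9° here. β=42.2, B=61.7. -16/2·(1 − cos(π·0.6840)) = -12.3702 → s = 12.6298

12.6298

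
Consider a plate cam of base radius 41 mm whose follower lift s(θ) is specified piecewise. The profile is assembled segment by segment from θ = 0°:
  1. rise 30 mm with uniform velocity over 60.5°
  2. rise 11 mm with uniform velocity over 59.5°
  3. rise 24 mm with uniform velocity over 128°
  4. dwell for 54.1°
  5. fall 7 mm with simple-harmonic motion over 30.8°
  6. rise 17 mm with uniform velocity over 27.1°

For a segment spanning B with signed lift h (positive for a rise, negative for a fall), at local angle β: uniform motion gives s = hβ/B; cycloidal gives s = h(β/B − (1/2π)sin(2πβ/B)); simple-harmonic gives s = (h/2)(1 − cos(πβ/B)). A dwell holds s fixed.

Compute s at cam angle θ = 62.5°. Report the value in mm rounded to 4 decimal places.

seg 1 [0°–60.5°] uniform, h=30: full span → s += 30 → s = 30.0000
seg 2 [60.5°–120°] uniform, h=11: θ=62.5° here. β=2, B=59.5. 11·2/59.5 = 0.3697 → s = 30.3697

30.3697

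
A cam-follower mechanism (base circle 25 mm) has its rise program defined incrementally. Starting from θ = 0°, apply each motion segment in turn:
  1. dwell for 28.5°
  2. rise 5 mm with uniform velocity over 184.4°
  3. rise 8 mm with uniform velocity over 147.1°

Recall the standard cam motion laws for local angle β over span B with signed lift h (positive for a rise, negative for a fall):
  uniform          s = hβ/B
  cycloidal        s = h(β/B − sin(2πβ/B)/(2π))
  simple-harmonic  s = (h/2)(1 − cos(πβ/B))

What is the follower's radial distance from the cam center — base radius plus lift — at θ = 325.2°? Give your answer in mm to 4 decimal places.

seg 1 [0°–28.5°] dwell: s stays 0.0000
seg 2 [28.5°–212.9°] uniform, h=5: full span → s += 5 → s = 5.0000
seg 3 [212.9°–360°] uniform, h=8: θ=325.2° here. β=112.3, B=147.1. 8·112.3/147.1 = 6.1074 → s = 11.1074
radial distance = base radius + s = 25 + 11.1074 = 36.1074

36.1074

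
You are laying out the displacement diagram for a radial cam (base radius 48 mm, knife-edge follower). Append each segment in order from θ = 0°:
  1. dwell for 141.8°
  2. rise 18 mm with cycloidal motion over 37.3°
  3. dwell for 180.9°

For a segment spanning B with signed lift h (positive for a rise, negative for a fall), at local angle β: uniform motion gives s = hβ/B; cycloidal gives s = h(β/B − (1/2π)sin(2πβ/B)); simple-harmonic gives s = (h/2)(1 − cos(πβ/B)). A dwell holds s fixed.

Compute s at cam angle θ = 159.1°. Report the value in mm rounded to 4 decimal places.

seg 1 [0°–141.8°] dwell: s stays 0.0000
seg 2 [141.8°–179.1°] cycloidal, h=18: θ=159.1° here. β=17.3, B=37.3. 18·(0.4638 − sin(2π·0.4638)/(2π)) = 7.7027 → s = 7.7027

7.7027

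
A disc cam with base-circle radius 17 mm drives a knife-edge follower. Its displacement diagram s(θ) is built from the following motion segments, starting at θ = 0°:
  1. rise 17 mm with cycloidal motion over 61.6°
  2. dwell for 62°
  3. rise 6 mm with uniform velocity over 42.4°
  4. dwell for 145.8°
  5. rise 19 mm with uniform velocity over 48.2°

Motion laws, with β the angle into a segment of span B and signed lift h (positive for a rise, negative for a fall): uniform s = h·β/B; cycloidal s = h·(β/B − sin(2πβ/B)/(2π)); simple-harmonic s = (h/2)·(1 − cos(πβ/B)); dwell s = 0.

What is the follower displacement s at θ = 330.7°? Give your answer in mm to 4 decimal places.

seg 1 [0°–61.6°] cycloidal, h=17: full span → s += 17 → s = 17.0000
seg 2 [61.6°–123.6°] dwell: s stays 17.0000
seg 3 [123.6°–166°] uniform, h=6: full span → s += 6 → s = 23.0000
seg 4 [166°–311.8°] dwell: s stays 23.0000
seg 5 [311.8°–360°] uniform, h=19: θ=330.7° here. β=18.9, B=48.2. 19·18.9/48.2 = 7.4502 → s = 30.4502

30.4502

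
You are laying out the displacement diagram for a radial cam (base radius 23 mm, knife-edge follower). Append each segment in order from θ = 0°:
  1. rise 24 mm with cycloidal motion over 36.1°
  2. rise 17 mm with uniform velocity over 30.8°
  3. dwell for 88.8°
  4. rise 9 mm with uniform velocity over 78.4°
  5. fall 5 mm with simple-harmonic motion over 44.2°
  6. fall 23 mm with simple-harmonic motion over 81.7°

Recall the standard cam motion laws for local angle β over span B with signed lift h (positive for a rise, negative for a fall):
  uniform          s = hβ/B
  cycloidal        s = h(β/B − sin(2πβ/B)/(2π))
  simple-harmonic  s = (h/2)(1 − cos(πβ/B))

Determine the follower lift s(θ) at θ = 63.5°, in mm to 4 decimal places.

seg 1 [0°–36.1°] cycloidal, h=24: full span → s += 24 → s = 24.0000
seg 2 [36.1°–66.9°] uniform, h=17: θ=63.5° here. β=27.4, B=30.8. 17·27.4/30.8 = 15.1234 → s = 39.1234

39.1234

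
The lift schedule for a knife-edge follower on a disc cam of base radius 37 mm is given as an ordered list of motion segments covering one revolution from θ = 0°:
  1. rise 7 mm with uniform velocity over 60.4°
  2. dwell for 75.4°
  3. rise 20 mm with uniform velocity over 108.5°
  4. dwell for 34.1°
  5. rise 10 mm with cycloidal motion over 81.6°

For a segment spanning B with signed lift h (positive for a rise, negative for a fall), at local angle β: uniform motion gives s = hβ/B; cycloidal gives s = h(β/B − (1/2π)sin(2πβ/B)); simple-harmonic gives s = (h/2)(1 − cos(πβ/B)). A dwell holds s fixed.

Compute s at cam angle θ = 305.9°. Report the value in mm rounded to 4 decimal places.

seg 1 [0°–60.4°] uniform, h=7: full span → s += 7 → s = 7.0000
seg 2 [60.4°–135.8°] dwell: s stays 7.0000
seg 3 [135.8°–244.3°] uniform, h=20: full span → s += 20 → s = 27.0000
seg 4 [244.3°–278.4°] dwell: s stays 27.0000
seg 5 [278.4°–360°] cycloidal, h=10: θ=305.9° here. β=27.5, B=81.6. 10·(0.3370 − sin(2π·0.3370)/(2π)) = 2.0105 → s = 29.0105

29.0105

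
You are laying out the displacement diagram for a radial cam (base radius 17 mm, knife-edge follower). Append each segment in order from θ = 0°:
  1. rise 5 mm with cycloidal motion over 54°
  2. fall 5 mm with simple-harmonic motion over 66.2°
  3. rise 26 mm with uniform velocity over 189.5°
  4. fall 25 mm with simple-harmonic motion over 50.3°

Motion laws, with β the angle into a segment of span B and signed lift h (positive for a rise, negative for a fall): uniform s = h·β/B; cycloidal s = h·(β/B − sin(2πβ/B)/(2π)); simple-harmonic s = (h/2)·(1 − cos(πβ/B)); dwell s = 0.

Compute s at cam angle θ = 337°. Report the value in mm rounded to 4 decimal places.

seg 1 [0°–54°] cycloidal, h=5: full span → s += 5 → s = 5.0000
seg 2 [54°–120.2°] simple-harmonic, h=-5: full span → s += -5 → s = 0.0000
seg 3 [120.2°–309.7°] uniform, h=26: full span → s += 26 → s = 26.0000
seg 4 [309.7°–360°] simple-harmonic, h=-25: θ=337° here. β=27.3, B=50.3. -25/2·(1 − cos(π·0.5427)) = -14.1735 → s = 11.8265

11.8265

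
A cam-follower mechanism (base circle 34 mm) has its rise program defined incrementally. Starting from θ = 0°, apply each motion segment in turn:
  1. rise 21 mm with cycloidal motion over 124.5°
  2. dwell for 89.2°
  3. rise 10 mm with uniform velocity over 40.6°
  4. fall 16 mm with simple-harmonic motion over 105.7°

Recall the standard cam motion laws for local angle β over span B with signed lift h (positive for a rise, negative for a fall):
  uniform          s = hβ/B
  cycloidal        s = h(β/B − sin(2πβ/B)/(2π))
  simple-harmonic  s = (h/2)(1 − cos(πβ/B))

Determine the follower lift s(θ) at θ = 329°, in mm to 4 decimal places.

seg 1 [0°–124.5°] cycloidal, h=21: full span → s += 21 → s = 21.0000
seg 2 [124.5°–213.7°] dwell: s stays 21.0000
seg 3 [213.7°–254.3°] uniform, h=10: full span → s += 10 → s = 31.0000
seg 4 [254.3°–360°] simple-harmonic, h=-16: θ=329° here. β=74.7, B=105.7. -16/2·(1 − cos(π·0.7067)) = -12.8378 → s = 18.1622

18.1622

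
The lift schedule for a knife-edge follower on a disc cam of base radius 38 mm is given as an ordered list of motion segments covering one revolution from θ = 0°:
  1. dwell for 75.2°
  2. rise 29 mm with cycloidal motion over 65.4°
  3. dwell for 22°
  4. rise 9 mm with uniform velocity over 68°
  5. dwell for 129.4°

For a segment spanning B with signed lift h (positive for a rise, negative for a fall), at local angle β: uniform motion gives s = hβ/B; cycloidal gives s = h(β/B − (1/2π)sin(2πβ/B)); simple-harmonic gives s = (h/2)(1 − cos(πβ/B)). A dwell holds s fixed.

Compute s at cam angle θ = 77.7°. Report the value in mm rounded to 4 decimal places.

seg 1 [0°–75.2°] dwell: s stays 0.0000
seg 2 [75.2°–140.6°] cycloidal, h=29: θ=77.7° here. β=2.5, B=65.4. 29·(0.0382 − sin(2π·0.0382)/(2π)) = 0.0106 → s = 0.0106

0.0106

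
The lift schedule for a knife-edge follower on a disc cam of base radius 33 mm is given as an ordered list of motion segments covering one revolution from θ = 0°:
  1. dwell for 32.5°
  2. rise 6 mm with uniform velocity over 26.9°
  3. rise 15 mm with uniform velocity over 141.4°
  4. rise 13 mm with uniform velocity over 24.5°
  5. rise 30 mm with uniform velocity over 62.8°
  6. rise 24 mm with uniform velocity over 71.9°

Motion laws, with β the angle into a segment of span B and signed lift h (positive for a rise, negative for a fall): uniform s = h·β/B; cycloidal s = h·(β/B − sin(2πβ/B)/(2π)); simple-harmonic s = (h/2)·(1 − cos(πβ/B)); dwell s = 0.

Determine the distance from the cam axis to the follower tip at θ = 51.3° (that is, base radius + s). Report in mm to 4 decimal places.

seg 1 [0°–32.5°] dwell: s stays 0.0000
seg 2 [32.5°–59.4°] uniform, h=6: θ=51.3° here. β=18.8, B=26.9. 6·18.8/26.9 = 4.1933 → s = 4.1933
radial distance = base radius + s = 33 + 4.1933 = 37.1933

37.1933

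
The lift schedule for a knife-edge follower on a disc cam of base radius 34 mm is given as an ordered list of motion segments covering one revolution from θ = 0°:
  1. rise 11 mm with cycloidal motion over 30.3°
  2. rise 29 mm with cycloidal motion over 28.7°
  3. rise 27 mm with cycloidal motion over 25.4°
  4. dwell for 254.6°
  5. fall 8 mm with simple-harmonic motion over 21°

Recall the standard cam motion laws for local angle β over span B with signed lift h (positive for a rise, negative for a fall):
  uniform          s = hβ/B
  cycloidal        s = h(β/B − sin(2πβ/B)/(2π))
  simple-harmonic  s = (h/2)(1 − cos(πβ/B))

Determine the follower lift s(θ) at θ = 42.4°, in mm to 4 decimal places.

seg 1 [0°–30.3°] cycloidal, h=11: full span → s += 11 → s = 11.0000
seg 2 [30.3°–59°] cycloidal, h=29: θ=42.4° here. β=12.1, B=28.7. 29·(0.4216 − sin(2π·0.4216)/(2π)) = 10.0438 → s = 21.0438

21.0438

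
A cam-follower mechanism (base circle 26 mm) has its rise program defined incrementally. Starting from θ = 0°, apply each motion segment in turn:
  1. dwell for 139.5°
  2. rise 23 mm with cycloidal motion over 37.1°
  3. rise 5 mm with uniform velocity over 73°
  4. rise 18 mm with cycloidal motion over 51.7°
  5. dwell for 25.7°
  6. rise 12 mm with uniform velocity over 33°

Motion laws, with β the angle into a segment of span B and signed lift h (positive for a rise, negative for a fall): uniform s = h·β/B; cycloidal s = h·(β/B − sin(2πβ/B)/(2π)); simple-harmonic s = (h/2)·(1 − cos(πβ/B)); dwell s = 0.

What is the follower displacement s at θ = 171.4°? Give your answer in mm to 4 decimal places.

seg 1 [0°–139.5°] dwell: s stays 0.0000
seg 2 [139.5°–176.6°] cycloidal, h=23: θ=171.4° here. β=31.9, B=37.1. 23·(0.8598 − sin(2π·0.8598)/(2π)) = 22.5992 → s = 22.5992

22.5992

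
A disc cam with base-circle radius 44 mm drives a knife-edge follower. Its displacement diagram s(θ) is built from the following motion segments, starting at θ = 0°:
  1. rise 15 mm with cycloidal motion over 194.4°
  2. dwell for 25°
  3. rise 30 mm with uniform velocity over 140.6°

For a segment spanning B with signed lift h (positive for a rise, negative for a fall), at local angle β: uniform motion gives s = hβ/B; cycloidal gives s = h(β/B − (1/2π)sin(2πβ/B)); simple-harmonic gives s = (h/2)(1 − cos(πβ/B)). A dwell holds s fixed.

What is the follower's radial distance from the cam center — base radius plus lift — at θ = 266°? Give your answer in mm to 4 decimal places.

seg 1 [0°–194.4°] cycloidal, h=15: full span → s += 15 → s = 15.0000
seg 2 [194.4°–219.4°] dwell: s stays 15.0000
seg 3 [219.4°–360°] uniform, h=30: θ=266° here. β=46.6, B=140.6. 30·46.6/140.6 = 9.9431 → s = 24.9431
radial distance = base radius + s = 44 + 24.9431 = 68.9431

68.9431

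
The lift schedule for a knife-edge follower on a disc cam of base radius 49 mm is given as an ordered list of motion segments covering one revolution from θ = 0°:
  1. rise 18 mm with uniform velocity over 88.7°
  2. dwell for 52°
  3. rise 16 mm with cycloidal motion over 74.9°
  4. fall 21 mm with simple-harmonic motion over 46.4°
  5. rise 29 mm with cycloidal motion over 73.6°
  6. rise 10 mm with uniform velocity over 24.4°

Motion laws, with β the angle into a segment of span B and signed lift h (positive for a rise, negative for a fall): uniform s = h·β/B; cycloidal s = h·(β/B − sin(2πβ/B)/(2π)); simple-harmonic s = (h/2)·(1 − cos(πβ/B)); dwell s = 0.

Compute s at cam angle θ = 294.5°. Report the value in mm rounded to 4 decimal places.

seg 1 [0°–88.7°] uniform, h=18: full span → s += 18 → s = 18.0000
seg 2 [88.7°–140.7°] dwell: s stays 18.0000
seg 3 [140.7°–215.6°] cycloidal, h=16: full span → s += 16 → s = 34.0000
seg 4 [215.6°–262°] simple-harmonic, h=-21: full span → s += -21 → s = 13.0000
seg 5 [262°–335.6°] cycloidal, h=29: θ=294.5° here. β=32.5, B=73.6. 29·(0.4416 − sin(2π·0.4416)/(2π)) = 11.1492 → s = 24.1492

24.1492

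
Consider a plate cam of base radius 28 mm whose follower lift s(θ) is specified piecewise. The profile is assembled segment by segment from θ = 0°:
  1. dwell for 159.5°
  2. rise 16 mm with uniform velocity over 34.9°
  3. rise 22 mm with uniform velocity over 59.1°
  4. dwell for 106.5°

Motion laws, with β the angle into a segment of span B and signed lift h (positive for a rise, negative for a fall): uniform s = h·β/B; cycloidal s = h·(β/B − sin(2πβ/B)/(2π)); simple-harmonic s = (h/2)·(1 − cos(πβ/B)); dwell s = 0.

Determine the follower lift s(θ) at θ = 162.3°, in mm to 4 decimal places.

seg 1 [0°–159.5°] dwell: s stays 0.0000
seg 2 [159.5°–194.4°] uniform, h=16: θ=162.3° here. β=2.8, B=34.9. 16·2.8/34.9 = 1.2837 → s = 1.2837

1.2837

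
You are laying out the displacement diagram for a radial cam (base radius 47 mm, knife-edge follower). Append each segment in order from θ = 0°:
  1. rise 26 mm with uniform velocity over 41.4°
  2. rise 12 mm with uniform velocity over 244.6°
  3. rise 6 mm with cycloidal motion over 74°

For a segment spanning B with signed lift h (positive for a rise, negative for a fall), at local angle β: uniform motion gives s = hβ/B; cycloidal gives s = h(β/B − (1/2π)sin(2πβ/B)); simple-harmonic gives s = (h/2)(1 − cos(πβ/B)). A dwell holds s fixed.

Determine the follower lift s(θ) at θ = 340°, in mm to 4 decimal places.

seg 1 [0°–41.4°] uniform, h=26: full span → s += 26 → s = 26.0000
seg 2 [41.4°–286°] uniform, h=12: full span → s += 12 → s = 38.0000
seg 3 [286°–360°] cycloidal, h=6: θ=340° here. β=54, B=74. 6·(0.7297 − sin(2π·0.7297)/(2π)) = 5.3256 → s = 43.3256

43.3256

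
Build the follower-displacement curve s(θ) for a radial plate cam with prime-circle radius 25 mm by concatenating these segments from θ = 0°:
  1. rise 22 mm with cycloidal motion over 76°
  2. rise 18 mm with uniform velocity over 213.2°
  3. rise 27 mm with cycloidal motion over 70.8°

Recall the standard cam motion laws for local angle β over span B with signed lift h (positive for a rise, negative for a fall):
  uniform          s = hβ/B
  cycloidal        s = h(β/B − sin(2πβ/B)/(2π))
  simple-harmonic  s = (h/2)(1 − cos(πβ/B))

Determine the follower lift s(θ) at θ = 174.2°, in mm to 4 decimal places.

seg 1 [0°–76°] cycloidal, h=22: full span → s += 22 → s = 22.0000
seg 2 [76°–289.2°] uniform, h=18: θ=174.2° here. β=98.2, B=213.2. 18·98.2/213.2 = 8.2908 → s = 30.2908

30.2908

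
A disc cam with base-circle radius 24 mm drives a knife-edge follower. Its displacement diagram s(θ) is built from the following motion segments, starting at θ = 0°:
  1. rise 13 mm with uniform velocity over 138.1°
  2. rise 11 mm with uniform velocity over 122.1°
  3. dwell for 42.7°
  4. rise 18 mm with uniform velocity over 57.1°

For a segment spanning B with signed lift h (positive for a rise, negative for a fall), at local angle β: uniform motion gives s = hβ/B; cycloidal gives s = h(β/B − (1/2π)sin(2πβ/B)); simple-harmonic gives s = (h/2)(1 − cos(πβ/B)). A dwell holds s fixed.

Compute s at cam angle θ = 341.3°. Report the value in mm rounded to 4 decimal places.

seg 1 [0°–138.1°] uniform, h=13: full span → s += 13 → s = 13.0000
seg 2 [138.1°–260.2°] uniform, h=11: full span → s += 11 → s = 24.0000
seg 3 [260.2°–302.9°] dwell: s stays 24.0000
seg 4 [302.9°–360°] uniform, h=18: θ=341.3° here. β=38.4, B=57.1. 18·38.4/57.1 = 12.1051 → s = 36.1051

36.1051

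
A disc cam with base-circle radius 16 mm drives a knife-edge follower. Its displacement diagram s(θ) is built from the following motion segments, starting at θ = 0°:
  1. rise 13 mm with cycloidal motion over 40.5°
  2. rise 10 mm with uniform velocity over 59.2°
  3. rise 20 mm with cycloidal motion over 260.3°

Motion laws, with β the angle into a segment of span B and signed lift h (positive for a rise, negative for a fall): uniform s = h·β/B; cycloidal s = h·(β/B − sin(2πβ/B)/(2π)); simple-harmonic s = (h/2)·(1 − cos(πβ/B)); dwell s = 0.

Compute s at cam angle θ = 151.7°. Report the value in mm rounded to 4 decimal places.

seg 1 [0°–40.5°] cycloidal, h=13: full span → s += 13 → s = 13.0000
seg 2 [40.5°–99.7°] uniform, h=10: full span → s += 10 → s = 23.0000
seg 3 [99.7°–360°] cycloidal, h=20: θ=151.7° here. β=52, B=260.3. 20·(0.1998 − sin(2π·0.1998)/(2π)) = 0.9695 → s = 23.9695

23.9695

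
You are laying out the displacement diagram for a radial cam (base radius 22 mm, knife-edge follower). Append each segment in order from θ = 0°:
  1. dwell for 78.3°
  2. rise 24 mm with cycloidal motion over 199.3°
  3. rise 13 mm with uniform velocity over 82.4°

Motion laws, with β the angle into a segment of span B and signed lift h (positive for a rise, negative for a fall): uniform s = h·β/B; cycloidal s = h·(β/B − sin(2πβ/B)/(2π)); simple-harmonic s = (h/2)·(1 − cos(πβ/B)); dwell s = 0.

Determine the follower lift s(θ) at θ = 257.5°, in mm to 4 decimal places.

seg 1 [0°–78.3°] dwell: s stays 0.0000
seg 2 [78.3°–277.6°] cycloidal, h=24: θ=257.5° here. β=179.2, B=199.3. 24·(0.8991 − sin(2π·0.8991)/(2π)) = 23.8412 → s = 23.8412

23.8412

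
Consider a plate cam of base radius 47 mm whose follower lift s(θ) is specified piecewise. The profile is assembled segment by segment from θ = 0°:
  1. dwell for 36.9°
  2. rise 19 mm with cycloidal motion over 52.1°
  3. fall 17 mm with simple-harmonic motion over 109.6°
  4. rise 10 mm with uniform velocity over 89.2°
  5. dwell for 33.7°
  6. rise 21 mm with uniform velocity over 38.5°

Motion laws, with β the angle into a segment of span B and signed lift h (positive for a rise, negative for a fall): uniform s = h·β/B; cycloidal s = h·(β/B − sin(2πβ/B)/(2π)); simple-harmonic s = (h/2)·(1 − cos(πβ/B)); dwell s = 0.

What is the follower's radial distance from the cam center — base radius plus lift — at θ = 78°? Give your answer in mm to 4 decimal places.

seg 1 [0°–36.9°] dwell: s stays 0.0000
seg 2 [36.9°–89°] cycloidal, h=19: θ=78° here. β=41.1, B=52.1. 19·(0.7889 − sin(2π·0.7889)/(2π)) = 17.9227 → s = 17.9227
radial distance = base radius + s = 47 + 17.9227 = 64.9227

64.9227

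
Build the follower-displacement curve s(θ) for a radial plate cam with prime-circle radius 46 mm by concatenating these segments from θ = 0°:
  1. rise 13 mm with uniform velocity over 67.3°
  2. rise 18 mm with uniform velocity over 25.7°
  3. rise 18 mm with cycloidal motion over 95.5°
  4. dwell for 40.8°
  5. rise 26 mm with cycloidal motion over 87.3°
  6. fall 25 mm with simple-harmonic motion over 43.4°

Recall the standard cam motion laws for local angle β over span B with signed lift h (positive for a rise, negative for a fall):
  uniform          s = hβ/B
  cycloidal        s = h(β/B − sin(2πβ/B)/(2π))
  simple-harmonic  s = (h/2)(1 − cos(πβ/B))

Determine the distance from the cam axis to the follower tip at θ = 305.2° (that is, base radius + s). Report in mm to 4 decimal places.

seg 1 [0°–67.3°] uniform, h=13: full span → s += 13 → s = 13.0000
seg 2 [67.3°–93°] uniform, h=18: full span → s += 18 → s = 31.0000
seg 3 [93°–188.5°] cycloidal, h=18: full span → s += 18 → s = 49.0000
seg 4 [188.5°–229.3°] dwell: s stays 49.0000
seg 5 [229.3°–316.6°] cycloidal, h=26: θ=305.2° here. β=75.9, B=87.3. 26·(0.8694 − sin(2π·0.8694)/(2π)) = 25.6317 → s = 74.6317
radial distance = base radius + s = 46 + 74.6317 = 120.6317

120.6317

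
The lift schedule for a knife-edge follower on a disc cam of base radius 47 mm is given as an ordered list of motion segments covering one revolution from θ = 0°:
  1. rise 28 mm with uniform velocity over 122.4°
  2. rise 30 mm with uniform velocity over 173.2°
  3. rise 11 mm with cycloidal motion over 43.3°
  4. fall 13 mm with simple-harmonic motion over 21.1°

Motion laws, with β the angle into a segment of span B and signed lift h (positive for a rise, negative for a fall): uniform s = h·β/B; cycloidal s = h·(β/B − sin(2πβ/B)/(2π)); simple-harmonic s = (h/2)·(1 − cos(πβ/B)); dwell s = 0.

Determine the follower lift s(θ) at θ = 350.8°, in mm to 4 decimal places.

seg 1 [0°–122.4°] uniform, h=28: full span → s += 28 → s = 28.0000
seg 2 [122.4°–295.6°] uniform, h=30: full span → s += 30 → s = 58.0000
seg 3 [295.6°–338.9°] cycloidal, h=11: full span → s += 11 → s = 69.0000
seg 4 [338.9°–360°] simple-harmonic, h=-13: θ=350.8° here. β=11.9, B=21.1. -13/2·(1 − cos(π·0.5640)) = -7.7977 → s = 61.2023

61.2023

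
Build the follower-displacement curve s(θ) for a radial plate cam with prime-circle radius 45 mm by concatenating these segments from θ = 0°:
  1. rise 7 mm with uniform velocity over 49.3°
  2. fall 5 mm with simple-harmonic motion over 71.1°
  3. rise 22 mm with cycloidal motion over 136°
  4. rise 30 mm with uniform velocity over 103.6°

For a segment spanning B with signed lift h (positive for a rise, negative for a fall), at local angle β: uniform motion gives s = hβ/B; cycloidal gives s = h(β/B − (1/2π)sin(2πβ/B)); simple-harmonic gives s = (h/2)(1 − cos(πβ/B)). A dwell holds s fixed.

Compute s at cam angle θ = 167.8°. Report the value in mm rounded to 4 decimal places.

seg 1 [0°–49.3°] uniform, h=7: full span → s += 7 → s = 7.0000
seg 2 [49.3°–120.4°] simple-harmonic, h=-5: full span → s += -5 → s = 2.0000
seg 3 [120.4°–256.4°] cycloidal, h=22: θ=167.8° here. β=47.4, B=136. 22·(0.3485 − sin(2π·0.3485)/(2π)) = 4.8161 → s = 6.8161

6.8161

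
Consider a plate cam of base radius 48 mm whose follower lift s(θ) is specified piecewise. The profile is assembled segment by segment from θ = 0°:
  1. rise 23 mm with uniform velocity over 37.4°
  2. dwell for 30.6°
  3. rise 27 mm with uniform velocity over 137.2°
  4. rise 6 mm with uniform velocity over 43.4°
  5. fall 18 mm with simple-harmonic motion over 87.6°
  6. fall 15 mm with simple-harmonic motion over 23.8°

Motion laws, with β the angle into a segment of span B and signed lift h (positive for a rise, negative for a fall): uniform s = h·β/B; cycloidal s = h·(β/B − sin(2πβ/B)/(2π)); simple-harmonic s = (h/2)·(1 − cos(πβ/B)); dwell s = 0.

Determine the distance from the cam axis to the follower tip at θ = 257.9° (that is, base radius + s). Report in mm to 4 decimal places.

seg 1 [0°–37.4°] uniform, h=23: full span → s += 23 → s = 23.0000
seg 2 [37.4°–68°] dwell: s stays 23.0000
seg 3 [68°–205.2°] uniform, h=27: full span → s += 27 → s = 50.0000
seg 4 [205.2°–248.6°] uniform, h=6: full span → s += 6 → s = 56.0000
seg 5 [248.6°–336.2°] simple-harmonic, h=-18: θ=257.9° here. β=9.3, B=87.6. -18/2·(1 − cos(π·0.1062)) = -0.4960 → s = 55.5040
radial distance = base radius + s = 48 + 55.5040 = 103.5040

103.5040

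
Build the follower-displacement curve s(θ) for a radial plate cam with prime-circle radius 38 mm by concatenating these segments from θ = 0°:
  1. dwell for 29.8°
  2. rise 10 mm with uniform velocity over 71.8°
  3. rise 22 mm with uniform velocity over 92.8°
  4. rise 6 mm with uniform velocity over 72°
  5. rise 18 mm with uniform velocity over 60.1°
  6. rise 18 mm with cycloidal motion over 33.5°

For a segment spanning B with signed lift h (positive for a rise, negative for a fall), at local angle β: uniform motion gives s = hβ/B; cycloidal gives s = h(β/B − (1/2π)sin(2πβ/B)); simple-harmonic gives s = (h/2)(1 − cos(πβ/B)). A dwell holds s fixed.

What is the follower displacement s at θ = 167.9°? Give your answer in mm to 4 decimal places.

seg 1 [0°–29.8°] dwell: s stays 0.0000
seg 2 [29.8°–101.6°] uniform, h=10: full span → s += 10 → s = 10.0000
seg 3 [101.6°–194.4°] uniform, h=22: θ=167.9° here. β=66.3, B=92.8. 22·66.3/92.8 = 15.7177 → s = 25.7177

25.7177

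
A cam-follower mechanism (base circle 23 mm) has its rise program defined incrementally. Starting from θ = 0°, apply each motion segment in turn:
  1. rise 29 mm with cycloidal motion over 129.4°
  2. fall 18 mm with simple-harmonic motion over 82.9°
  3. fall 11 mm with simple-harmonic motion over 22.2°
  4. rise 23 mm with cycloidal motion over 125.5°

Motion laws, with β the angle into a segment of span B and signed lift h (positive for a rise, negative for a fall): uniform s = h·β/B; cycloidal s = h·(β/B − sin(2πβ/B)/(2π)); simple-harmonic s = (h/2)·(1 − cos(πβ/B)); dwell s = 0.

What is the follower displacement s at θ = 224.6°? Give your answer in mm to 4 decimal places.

seg 1 [0°–129.4°] cycloidal, h=29: full span → s += 29 → s = 29.0000
seg 2 [129.4°–212.3°] simple-harmonic, h=-18: full span → s += -18 → s = 11.0000
seg 3 [212.3°–234.5°] simple-harmonic, h=-11: θ=224.6° here. β=12.3, B=22.2. -11/2·(1 − cos(π·0.5541)) = -6.4295 → s = 4.5705

4.5705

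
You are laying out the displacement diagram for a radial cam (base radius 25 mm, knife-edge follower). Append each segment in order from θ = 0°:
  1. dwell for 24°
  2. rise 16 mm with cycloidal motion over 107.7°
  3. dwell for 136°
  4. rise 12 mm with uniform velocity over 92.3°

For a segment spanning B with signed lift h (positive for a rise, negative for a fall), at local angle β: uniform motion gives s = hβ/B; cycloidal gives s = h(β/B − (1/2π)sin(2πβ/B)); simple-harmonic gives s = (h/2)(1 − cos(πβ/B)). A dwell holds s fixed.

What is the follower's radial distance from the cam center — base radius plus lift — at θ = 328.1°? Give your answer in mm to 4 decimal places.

seg 1 [0°–24°] dwell: s stays 0.0000
seg 2 [24°–131.7°] cycloidal, h=16: full span → s += 16 → s = 16.0000
seg 3 [131.7°–267.7°] dwell: s stays 16.0000
seg 4 [267.7°–360°] uniform, h=12: θ=328.1° here. β=60.4, B=92.3. 12·60.4/92.3 = 7.8527 → s = 23.8527
radial distance = base radius + s = 25 + 23.8527 = 48.8527

48.8527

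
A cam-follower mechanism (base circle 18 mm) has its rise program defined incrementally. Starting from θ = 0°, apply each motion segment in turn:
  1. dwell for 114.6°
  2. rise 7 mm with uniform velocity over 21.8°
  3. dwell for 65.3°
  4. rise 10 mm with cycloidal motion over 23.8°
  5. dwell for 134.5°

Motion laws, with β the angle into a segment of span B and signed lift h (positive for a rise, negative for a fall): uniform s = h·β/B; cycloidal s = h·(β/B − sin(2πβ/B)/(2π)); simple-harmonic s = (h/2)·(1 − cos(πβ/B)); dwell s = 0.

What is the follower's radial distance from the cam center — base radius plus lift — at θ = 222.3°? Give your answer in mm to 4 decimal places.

seg 1 [0°–114.6°] dwell: s stays 0.0000
seg 2 [114.6°–136.4°] uniform, h=7: full span → s += 7 → s = 7.0000
seg 3 [136.4°–201.7°] dwell: s stays 7.0000
seg 4 [201.7°–225.5°] cycloidal, h=10: θ=222.3° here. β=20.6, B=23.8. 10·(0.8655 − sin(2π·0.8655)/(2π)) = 9.8457 → s = 16.8457
radial distance = base radius + s = 18 + 16.8457 = 34.8457

34.8457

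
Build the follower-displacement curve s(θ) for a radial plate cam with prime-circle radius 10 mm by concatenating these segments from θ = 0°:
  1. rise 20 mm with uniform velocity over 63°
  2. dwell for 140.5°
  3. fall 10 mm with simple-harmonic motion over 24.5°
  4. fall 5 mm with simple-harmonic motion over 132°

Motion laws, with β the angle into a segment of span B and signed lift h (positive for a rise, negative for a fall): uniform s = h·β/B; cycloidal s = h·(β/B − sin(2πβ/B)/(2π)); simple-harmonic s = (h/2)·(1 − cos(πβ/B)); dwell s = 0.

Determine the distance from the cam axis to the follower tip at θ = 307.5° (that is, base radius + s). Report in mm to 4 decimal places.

seg 1 [0°–63°] uniform, h=20: full span → s += 20 → s = 20.0000
seg 2 [63°–203.5°] dwell: s stays 20.0000
seg 3 [203.5°–228°] simple-harmonic, h=-10: full span → s += -10 → s = 10.0000
seg 4 [228°–360°] simple-harmonic, h=-5: θ=307.5° here. β=79.5, B=132. -5/2·(1 − cos(π·0.6023)) = -3.2895 → s = 6.7105
radial distance = base radius + s = 10 + 6.7105 = 16.7105

16.7105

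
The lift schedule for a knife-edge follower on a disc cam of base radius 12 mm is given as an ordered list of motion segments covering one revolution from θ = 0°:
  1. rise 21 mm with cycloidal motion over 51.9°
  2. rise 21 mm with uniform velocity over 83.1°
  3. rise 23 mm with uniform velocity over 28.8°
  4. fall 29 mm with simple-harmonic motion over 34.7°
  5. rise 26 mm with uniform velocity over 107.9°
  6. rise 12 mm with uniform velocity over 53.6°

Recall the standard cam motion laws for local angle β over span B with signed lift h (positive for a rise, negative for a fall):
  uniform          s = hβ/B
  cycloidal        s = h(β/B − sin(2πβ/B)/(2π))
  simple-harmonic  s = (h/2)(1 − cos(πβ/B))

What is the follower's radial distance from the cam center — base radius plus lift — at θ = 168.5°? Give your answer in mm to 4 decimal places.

seg 1 [0°–51.9°] cycloidal, h=21: full span → s += 21 → s = 21.0000
seg 2 [51.9°–135°] uniform, h=21: full span → s += 21 → s = 42.0000
seg 3 [135°–163.8°] uniform, h=23: full span → s += 23 → s = 65.0000
seg 4 [163.8°–198.5°] simple-harmonic, h=-29: θ=168.5° here. β=4.7, B=34.7. -29/2·(1 − cos(π·0.1354)) = -1.2930 → s = 63.7070
radial distance = base radius + s = 12 + 63.7070 = 75.7070

75.7070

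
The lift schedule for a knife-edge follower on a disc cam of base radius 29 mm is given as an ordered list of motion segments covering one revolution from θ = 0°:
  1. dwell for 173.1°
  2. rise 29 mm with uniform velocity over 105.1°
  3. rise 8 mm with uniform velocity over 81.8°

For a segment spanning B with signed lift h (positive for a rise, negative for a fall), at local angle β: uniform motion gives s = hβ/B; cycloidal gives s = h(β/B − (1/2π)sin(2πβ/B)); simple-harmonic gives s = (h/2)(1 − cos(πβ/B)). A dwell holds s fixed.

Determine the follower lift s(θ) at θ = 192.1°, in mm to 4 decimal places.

seg 1 [0°–173.1°] dwell: s stays 0.0000
seg 2 [173.1°–278.2°] uniform, h=29: θ=192.1° here. β=19, B=105.1. 29·19/105.1 = 5.2426 → s = 5.2426

5.2426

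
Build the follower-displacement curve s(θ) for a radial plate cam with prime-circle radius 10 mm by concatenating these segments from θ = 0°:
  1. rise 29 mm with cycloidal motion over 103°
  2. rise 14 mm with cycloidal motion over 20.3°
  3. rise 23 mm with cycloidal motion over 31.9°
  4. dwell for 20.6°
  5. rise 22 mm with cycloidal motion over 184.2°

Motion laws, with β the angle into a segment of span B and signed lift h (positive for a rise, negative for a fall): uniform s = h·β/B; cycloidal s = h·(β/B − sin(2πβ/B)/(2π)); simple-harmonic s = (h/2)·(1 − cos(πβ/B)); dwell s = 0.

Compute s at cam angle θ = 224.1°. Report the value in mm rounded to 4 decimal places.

seg 1 [0°–103°] cycloidal, h=29: full span → s += 29 → s = 29.0000
seg 2 [103°–123.3°] cycloidal, h=14: full span → s += 14 → s = 43.0000
seg 3 [123.3°–155.2°] cycloidal, h=23: full span → s += 23 → s = 66.0000
seg 4 [155.2°–175.8°] dwell: s stays 66.0000
seg 5 [175.8°–360°] cycloidal, h=22: θ=224.1° here. β=48.3, B=184.2. 22·(0.2622 − sin(2π·0.2622)/(2π)) = 2.2776 → s = 68.2776

68.2776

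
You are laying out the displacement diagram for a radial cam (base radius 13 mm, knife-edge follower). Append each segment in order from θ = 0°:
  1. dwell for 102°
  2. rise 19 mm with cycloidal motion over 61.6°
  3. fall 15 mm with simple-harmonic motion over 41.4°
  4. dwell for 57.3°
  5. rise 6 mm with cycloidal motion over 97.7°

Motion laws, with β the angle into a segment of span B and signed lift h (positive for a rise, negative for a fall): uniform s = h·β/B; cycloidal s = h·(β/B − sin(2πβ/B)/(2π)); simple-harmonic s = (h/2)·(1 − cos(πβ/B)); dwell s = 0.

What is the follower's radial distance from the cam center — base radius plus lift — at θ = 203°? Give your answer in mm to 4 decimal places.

seg 1 [0°–102°] dwell: s stays 0.0000
seg 2 [102°–163.6°] cycloidal, h=19: full span → s += 19 → s = 19.0000
seg 3 [163.6°–205°] simple-harmonic, h=-15: θ=203° here. β=39.4, B=41.4. -15/2·(1 − cos(π·0.9517)) = -14.9138 → s = 4.0862
radial distance = base radius + s = 13 + 4.0862 = 17.0862

17.0862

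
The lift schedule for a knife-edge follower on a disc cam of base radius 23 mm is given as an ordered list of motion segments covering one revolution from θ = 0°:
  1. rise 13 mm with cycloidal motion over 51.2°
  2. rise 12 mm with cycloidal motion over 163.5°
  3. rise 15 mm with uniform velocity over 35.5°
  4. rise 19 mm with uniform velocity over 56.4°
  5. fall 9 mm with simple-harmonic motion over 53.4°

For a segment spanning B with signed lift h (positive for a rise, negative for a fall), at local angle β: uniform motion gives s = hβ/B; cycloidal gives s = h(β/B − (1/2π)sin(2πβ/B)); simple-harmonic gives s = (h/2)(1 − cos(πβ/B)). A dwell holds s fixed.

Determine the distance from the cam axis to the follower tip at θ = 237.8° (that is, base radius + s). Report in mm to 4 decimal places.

seg 1 [0°–51.2°] cycloidal, h=13: full span → s += 13 → s = 13.0000
seg 2 [51.2°–214.7°] cycloidal, h=12: full span → s += 12 → s = 25.0000
seg 3 [214.7°–250.2°] uniform, h=15: θ=237.8° here. β=23.1, B=35.5. 15·23.1/35.5 = 9.7606 → s = 34.7606
radial distance = base radius + s = 23 + 34.7606 = 57.7606

57.7606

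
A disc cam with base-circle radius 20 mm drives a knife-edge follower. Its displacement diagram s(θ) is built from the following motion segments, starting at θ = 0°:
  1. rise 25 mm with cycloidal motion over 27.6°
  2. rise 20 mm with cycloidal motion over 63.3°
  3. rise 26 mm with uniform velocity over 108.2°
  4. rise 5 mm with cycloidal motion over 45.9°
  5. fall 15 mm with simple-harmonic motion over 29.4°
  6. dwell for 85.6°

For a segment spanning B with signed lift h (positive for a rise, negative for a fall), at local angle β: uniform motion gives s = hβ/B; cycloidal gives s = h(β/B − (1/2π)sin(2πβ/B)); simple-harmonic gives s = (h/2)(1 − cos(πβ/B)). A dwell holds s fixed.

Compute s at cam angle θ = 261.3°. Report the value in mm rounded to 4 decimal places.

seg 1 [0°–27.6°] cycloidal, h=25: full span → s += 25 → s = 25.0000
seg 2 [27.6°–90.9°] cycloidal, h=20: full span → s += 20 → s = 45.0000
seg 3 [90.9°–199.1°] uniform, h=26: full span → s += 26 → s = 71.0000
seg 4 [199.1°–245°] cycloidal, h=5: full span → s += 5 → s = 76.0000
seg 5 [245°–274.4°] simple-harmonic, h=-15: θ=261.3° here. β=16.3, B=29.4. -15/2·(1 − cos(π·0.5544)) = -8.7760 → s = 67.2240

67.2240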